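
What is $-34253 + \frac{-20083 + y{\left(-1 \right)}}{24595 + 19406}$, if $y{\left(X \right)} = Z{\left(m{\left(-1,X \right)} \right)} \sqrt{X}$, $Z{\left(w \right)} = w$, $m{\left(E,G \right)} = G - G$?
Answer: $- \frac{1507186336}{44001} \approx -34253.0$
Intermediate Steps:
$m{\left(E,G \right)} = 0$
$y{\left(X \right)} = 0$ ($y{\left(X \right)} = 0 \sqrt{X} = 0$)
$-34253 + \frac{-20083 + y{\left(-1 \right)}}{24595 + 19406} = -34253 + \frac{-20083 + 0}{24595 + 19406} = -34253 - \frac{20083}{44001} = - \frac{1507186336}{44001}$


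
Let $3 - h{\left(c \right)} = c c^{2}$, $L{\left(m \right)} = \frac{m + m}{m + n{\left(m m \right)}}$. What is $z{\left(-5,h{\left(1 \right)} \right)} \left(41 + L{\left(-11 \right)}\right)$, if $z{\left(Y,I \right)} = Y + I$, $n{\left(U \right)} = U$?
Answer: $- \frac{612}{5} \approx -122.4$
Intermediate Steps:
$L{\left(m \right)} = \frac{2 m}{m + m^{2}}$ ($L{\left(m \right)} = \frac{m + m}{m + m m} = \frac{2 m}{m + m^{2}}$)
$h{\left(c \right)} = 3 - c^{3}$ ($h{\left(c \right)} = 3 - c c^{2} = 3 - c^{3}$)
$z{\left(Y,I \right)} = I + Y$
$z{\left(-5,h{\left(1 \right)} \right)} \left(41 + L{\left(-11 \right)}\right) = \left(\left(3 - 1^{3}\right) - 5\right) \left(41 + \frac{2}{1 - 11}\right) = \left(\left(3 - 1\right) - 5\right) \left(41 + \frac{2}{-10}\right) = \left(\left(3 - 1\right) - 5\right) \left(41 + 2 \left(- \frac{1}{10}\right)\right) = \left(2 - 5\right) \left(41 - \frac{1}{5}\right) = \left(-3\right) \frac{204}{5} = - \frac{612}{5}$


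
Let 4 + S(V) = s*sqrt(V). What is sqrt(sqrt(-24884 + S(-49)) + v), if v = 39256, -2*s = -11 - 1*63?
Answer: sqrt(39256 + sqrt(-24888 + 259*I)) ≈ 198.13 + 0.3981*I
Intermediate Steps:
s = 37 (s = -(-11 - 1*63)/2 = -(-11 - 63)/2 = -1/2*(-74) = 37)
S(V) = -4 + 37*sqrt(V)
sqrt(sqrt(-24884 + S(-49)) + v) = sqrt(sqrt(-24884 + (-4 + 37*sqrt(-49))) + 39256) = sqrt(sqrt(-24884 + (-4 + 37*(7*I))) + 39256) = sqrt(sqrt(-24884 + (-4 + 259*I)) + 39256) = sqrt(sqrt(-24888 + 259*I) + 39256) = sqrt(39256 + sqrt(-24888 + 259*I))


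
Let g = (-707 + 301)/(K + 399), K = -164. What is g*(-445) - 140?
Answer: 29554/47 ≈ 628.81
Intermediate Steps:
g = -406/235 (g = (-707 + 301)/(-164 + 399) = -406/235 ≈ -1.7277)
g*(-445) - 140 = -406/235*(-445) - 140 = 36134/47 - 140 = 29554/47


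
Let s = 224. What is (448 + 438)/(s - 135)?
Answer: 886/89 ≈ 9.9550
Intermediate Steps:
(448 + 438)/(s - 135) = (448 + 438)/(224 - 135) = 886/89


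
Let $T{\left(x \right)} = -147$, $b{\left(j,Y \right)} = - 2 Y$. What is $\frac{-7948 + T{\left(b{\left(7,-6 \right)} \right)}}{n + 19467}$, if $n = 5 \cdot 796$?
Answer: $- \frac{8095}{23447} \approx -0.34525$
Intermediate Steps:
$n = 3980$
$\frac{-7948 + T{\left(b{\left(7,-6 \right)} \right)}}{n + 19467} = \frac{-7948 - 147}{3980 + 19467} = - \frac{8095}{23447}$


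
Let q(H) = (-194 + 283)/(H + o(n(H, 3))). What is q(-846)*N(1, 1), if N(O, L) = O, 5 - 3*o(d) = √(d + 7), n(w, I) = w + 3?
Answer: -225437/2138975 + 178*I*√209/2138975 ≈ -0.10539 + 0.0012031*I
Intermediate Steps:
n(w, I) = 3 + w
o(d) = 5/3 - √(7 + d)/3 (o(d) = 5/3 - √(d + 7)/3 = 5/3 - √(7 + d)/3)
q(H) = 89/(5/3 + H - √(10 + H)/3) (q(H) = (-194 + 283)/(H + (5/3 - √(7 + (3 + H))/3)) = 89/(H + (5/3 - √(10 + H)/3)) = 89/(5/3 + H - √(10 + H)/3))
q(-846)*N(1, 1) = (267/(5 - √(10 - 846) + 3*(-846)))*1 = (267/(5 - √(-836) - 2538))*1 = (267/(5 - 2*I*√209 - 2538))*1 = (267/(-2533 - 2*I*√209))*1 = 267/(-2533 - 2*I*√209)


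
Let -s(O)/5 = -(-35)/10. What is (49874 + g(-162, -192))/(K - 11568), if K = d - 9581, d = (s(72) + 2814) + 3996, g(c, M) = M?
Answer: -99364/28713 ≈ -3.4606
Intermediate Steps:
s(O) = -35/2 (s(O) = -(-35)*(-5/10) = -(-35)*(-5*⅒) = -(-35)*(-1)/2 = -5*7/2 = -35/2)
d = 13585/2 (d = (-35/2 + 2814) + 3996 = 5593/2 + 3996 = 13585/2 ≈ 6792.5)
K = -5577/2 (K = 13585/2 - 9581 = -5577/2 ≈ -2788.5)
(49874 + g(-162, -192))/(K - 11568) = (49874 - 192)/(-5577/2 - 11568) = 49682/(-28713/2) = 49682*(-2/28713) = -99364/28713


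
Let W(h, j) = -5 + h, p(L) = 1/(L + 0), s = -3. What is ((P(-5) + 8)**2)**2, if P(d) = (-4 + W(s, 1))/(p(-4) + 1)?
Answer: 4096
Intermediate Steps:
p(L) = 1/L
P(d) = -16 (P(d) = (-4 + (-5 - 3))/(1/(-4) + 1) = (-4 - 8)/(-1/4 + 1) = -12/3/4 = -12*4/3 = -16)
((P(-5) + 8)**2)**2 = ((-16 + 8)**2)**2 = ((-8)**2)**2 = 64**2 = 4096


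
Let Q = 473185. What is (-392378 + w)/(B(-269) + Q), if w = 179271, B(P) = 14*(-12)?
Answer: -213107/473017 ≈ -0.45053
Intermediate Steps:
B(P) = -168
(-392378 + w)/(B(-269) + Q) = (-392378 + 179271)/(-168 + 473185) = -213107/473017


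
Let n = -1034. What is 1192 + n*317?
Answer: -326586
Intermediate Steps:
1192 + n*317 = 1192 - 1034*317 = 1192 - 327778 = -326586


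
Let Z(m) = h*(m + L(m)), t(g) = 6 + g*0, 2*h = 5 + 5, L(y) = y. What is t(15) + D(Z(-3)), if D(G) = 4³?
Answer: 70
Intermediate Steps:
h = 5 (h = (5 + 5)/2 = (½)*10 = 5)
t(g) = 6 (t(g) = 6 + 0 = 6)
Z(m) = 10*m (Z(m) = 5*(m + m) = 5*(2*m) = 10*m)
D(G) = 64
t(15) + D(Z(-3)) = 6 + 64 = 70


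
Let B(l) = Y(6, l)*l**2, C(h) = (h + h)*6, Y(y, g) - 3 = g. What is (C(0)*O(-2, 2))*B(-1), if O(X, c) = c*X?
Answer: 0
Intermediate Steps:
Y(y, g) = 3 + g
C(h) = 12*h (C(h) = (2*h)*6 = 12*h)
O(X, c) = X*c
B(l) = l**2*(3 + l) (B(l) = (3 + l)*l**2 = l**2*(3 + l))
(C(0)*O(-2, 2))*B(-1) = ((12*0)*(-2*2))*((-1)**2*(3 - 1)) = (0*(-4))*(1*2) = 0*2 = 0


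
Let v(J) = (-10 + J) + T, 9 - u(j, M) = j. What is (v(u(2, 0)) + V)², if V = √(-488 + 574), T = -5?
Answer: (8 - √86)² ≈ 1.6221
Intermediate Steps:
u(j, M) = 9 - j
v(J) = -15 + J (v(J) = (-10 + J) - 5 = -15 + J)
V = √86 ≈ 9.2736
(v(u(2, 0)) + V)² = ((-15 + (9 - 1*2)) + √86)² = ((-15 + (9 - 2)) + √86)² = ((-15 + 7) + √86)² = (-8 + √86)²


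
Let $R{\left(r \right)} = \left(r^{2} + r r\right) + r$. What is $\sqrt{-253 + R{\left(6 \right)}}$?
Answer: $5 i \sqrt{7} \approx 13.229 i$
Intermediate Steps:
$R{\left(r \right)} = r + 2 r^{2}$ ($R{\left(r \right)} = \left(r^{2} + r^{2}\right) + r = 2 r^{2} + r = r + 2 r^{2}$)
$\sqrt{-253 + R{\left(6 \right)}} = \sqrt{-253 + 6 \left(1 + 2 \cdot 6\right)} = \sqrt{-253 + 6 \left(1 + 12\right)} = \sqrt{-253 + 6 \cdot 13} = \sqrt{-253 + 78} = \sqrt{-175} = 5 i \sqrt{7}$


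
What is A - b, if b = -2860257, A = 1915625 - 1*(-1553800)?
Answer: 6329682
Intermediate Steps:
A = 3469425 (A = 1915625 + 1553800 = 3469425)
A - b = 3469425 - 1*(-2860257) = 3469425 + 2860257 = 6329682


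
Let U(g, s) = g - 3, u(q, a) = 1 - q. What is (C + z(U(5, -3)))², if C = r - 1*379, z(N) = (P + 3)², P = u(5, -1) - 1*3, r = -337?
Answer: 490000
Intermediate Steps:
P = -7 (P = (1 - 1*5) - 1*3 = (1 - 5) - 3 = -4 - 3 = -7)
U(g, s) = -3 + g
z(N) = 16 (z(N) = (-7 + 3)² = (-4)² = 16)
C = -716 (C = -337 - 1*379 = -337 - 379 = -716)
(C + z(U(5, -3)))² = (-716 + 16)² = (-700)² = 490000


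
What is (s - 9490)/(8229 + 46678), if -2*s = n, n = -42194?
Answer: 11607/54907 ≈ 0.21139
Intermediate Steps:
s = 21097 (s = -1/2*(-42194) = 21097)
(s - 9490)/(8229 + 46678) = (21097 - 9490)/(8229 + 46678) = 11607/54907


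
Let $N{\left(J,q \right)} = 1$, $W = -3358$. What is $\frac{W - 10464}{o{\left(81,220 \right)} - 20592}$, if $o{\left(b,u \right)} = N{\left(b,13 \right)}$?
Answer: $\frac{13822}{20591} \approx 0.67126$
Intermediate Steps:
$o{\left(b,u \right)} = 1$
$\frac{W - 10464}{o{\left(81,220 \right)} - 20592} = \frac{-3358 - 10464}{1 - 20592} = - \frac{13822}{-20591} = \left(-13822\right) \left(- \frac{1}{20591}\right) = \frac{13822}{20591}$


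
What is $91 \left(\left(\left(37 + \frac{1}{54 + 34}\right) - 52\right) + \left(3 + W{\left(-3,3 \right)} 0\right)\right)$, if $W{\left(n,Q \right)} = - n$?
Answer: $- \frac{96005}{88} \approx -1091.0$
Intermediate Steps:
$91 \left(\left(\left(37 + \frac{1}{54 + 34}\right) - 52\right) + \left(3 + W{\left(-3,3 \right)} 0\right)\right) = 91 \left(\left(\left(37 + \frac{1}{54 + 34}\right) - 52\right) + \left(3 + \left(-1\right) \left(-3\right) 0\right)\right) = 91 \left(\left(\left(37 + \frac{1}{88}\right) - 52\right) + \left(3 + 3 \cdot 0\right)\right) = 91 \left(\left(\left(37 + \frac{1}{88}\right) - 52\right) + \left(3 + 0\right)\right) = 91 \left(\left(\frac{3257}{88} - 52\right) + 3\right) = 91 \left(- \frac{1319}{88} + 3\right) = 91 \left(- \frac{1055}{88}\right) = - \frac{96005}{88}$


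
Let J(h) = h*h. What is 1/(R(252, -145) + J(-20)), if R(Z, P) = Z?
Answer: 1/652 ≈ 0.0015337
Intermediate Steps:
J(h) = h²
1/(R(252, -145) + J(-20)) = 1/(252 + (-20)²) = 1/(252 + 400) = 1/652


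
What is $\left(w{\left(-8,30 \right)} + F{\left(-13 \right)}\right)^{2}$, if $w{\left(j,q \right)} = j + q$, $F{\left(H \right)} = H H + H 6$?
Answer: $12769$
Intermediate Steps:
$F{\left(H \right)} = H^{2} + 6 H$
$\left(w{\left(-8,30 \right)} + F{\left(-13 \right)}\right)^{2} = \left(\left(-8 + 30\right) - 13 \left(6 - 13\right)\right)^{2} = \left(22 - -91\right)^{2} = \left(22 + 91\right)^{2} = 113^{2} = 12769$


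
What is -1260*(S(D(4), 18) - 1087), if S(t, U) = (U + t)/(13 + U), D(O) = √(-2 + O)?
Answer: 42435540/31 - 1260*√2/31 ≈ 1.3688e+6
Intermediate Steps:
S(t, U) = (U + t)/(13 + U)
-1260*(S(D(4), 18) - 1087) = -1260*((18 + √(-2 + 4))/(13 + 18) - 1087) = -1260*((18 + √2)/31 - 1087) = -1260*((18/31 + √2/31) - 1087) = -1260*(-33679/31 + √2/31) = 42435540/31 - 1260*√2/31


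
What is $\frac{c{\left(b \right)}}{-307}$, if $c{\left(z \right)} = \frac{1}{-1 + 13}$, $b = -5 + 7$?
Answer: $- \frac{1}{3684} \approx -0.00027144$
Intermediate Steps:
$b = 2$
$c{\left(z \right)} = \frac{1}{12}$
$\frac{c{\left(b \right)}}{-307} = \frac{1}{-307} \cdot \frac{1}{12} = \left(- \frac{1}{307}\right) \frac{1}{12} = - \frac{1}{3684}$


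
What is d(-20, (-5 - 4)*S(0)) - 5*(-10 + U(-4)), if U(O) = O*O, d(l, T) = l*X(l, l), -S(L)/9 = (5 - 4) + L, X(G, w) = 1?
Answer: -50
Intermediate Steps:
S(L) = -9 - 9*L (S(L) = -9*((5 - 4) + L) = -9*(1 + L) = -9 - 9*L)
d(l, T) = l (d(l, T) = l*1 = l)
U(O) = O²
d(-20, (-5 - 4)*S(0)) - 5*(-10 + U(-4)) = -20 - 5*(-10 + (-4)²) = -20 - 5*(-10 + 16) = -20 - 5*6 = -20 - 30 = -50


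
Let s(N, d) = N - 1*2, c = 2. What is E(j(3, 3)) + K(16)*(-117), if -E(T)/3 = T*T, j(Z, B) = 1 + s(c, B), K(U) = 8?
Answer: -939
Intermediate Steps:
s(N, d) = -2 + N (s(N, d) = N - 2 = -2 + N)
j(Z, B) = 1 (j(Z, B) = 1 + (-2 + 2) = 1 + 0 = 1)
E(T) = -3*T² (E(T) = -3*T*T = -3*T²)
E(j(3, 3)) + K(16)*(-117) = -3*1² + 8*(-117) = -3*1 - 936 = -3 - 936 = -939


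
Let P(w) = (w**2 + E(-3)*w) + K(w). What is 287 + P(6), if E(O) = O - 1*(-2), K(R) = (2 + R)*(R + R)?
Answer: 413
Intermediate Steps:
K(R) = 2*R*(2 + R) (K(R) = (2 + R)*(2*R) = 2*R*(2 + R))
E(O) = 2 + O (E(O) = O + 2 = 2 + O)
P(w) = w**2 - w + 2*w*(2 + w) (P(w) = (w**2 + (2 - 3)*w) + 2*w*(2 + w) = (w**2 - w) + 2*w*(2 + w) = w**2 - w + 2*w*(2 + w))
287 + P(6) = 287 + 3*6*(1 + 6) = 287 + 3*6*7 = 287 + 126 = 413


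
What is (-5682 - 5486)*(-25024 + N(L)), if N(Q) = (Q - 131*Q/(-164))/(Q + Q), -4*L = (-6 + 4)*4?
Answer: 11457777492/41 ≈ 2.7946e+8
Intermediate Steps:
L = 2 (L = -(-6 + 4)*4/4 = -(-1)*4/2 = -¼*(-8) = 2)
N(Q) = 295/328 (N(Q) = (Q - 131*Q*(-1/164))/((2*Q)) = (Q + 131*Q/164)*(1/(2*Q)) = (295*Q/164)*(1/(2*Q)) = 295/328)
(-5682 - 5486)*(-25024 + N(L)) = (-5682 - 5486)*(-25024 + 295/328) = -11168*(-8207577/328) = 11457777492/41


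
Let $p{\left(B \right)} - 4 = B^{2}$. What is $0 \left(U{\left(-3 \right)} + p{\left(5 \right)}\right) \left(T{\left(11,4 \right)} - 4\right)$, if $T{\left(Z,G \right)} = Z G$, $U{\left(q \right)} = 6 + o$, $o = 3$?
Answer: $0$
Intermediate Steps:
$p{\left(B \right)} = 4 + B^{2}$
$U{\left(q \right)} = 9$ ($U{\left(q \right)} = 6 + 3 = 9$)
$T{\left(Z,G \right)} = G Z$
$0 \left(U{\left(-3 \right)} + p{\left(5 \right)}\right) \left(T{\left(11,4 \right)} - 4\right) = 0 \left(9 + \left(4 + 5^{2}\right)\right) \left(4 \cdot 11 - 4\right) = 0 \left(9 + \left(4 + 25\right)\right) \left(44 - 4\right) = 0 \left(9 + 29\right) 40 = 0 \cdot 38 \cdot 40 = 0 \cdot 40 = 0$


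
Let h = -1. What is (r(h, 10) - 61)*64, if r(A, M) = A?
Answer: -3968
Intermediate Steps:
(r(h, 10) - 61)*64 = (-1 - 61)*64 = -62*64 = -3968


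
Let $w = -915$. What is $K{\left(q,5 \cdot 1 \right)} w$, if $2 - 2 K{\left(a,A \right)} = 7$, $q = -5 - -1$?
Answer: $\frac{4575}{2} \approx 2287.5$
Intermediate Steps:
$q = -4$ ($q = -5 + 1 = -4$)
$K{\left(a,A \right)} = - \frac{5}{2}$ ($K{\left(a,A \right)} = 1 - \frac{7}{2} = - \frac{5}{2}$)
$K{\left(q,5 \cdot 1 \right)} w = \left(- \frac{5}{2}\right) \left(-915\right) = \frac{4575}{2}$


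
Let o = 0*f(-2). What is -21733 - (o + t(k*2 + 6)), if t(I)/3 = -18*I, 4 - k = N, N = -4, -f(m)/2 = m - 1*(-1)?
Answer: -20545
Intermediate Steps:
f(m) = -2 - 2*m (f(m) = -2*(m - 1*(-1)) = -2*(m + 1) = -2*(1 + m) = -2 - 2*m)
k = 8 (k = 4 - 1*(-4) = 4 + 4 = 8)
t(I) = -54*I (t(I) = 3*(-18*I) = -54*I)
o = 0 (o = 0*(-2 - 2*(-2)) = 0*(-2 + 4) = 0*2 = 0)
-21733 - (o + t(k*2 + 6)) = -21733 - (0 - 54*(8*2 + 6)) = -21733 - (0 - 54*(16 + 6)) = -21733 - (0 - 54*22) = -21733 - (0 - 1188) = -21733 - 1*(-1188) = -21733 + 1188 = -20545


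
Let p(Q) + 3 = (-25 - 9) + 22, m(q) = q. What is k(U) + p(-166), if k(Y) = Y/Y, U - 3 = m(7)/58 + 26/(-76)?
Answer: -14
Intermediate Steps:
p(Q) = -15 (p(Q) = -3 + ((-25 - 9) + 22) = -3 + (-34 + 22) = -3 - 12 = -15)
U = 1531/551 (U = 3 + (7/58 + 26/(-76)) = 3 + (7*(1/58) + 26*(-1/76)) = 3 + (7/58 - 13/38) = 3 - 122/551 = 1531/551 ≈ 2.7786)
k(Y) = 1
k(U) + p(-166) = 1 - 15 = -14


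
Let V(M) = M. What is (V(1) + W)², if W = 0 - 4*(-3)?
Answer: 169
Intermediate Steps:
W = 12 (W = 0 + 12 = 12)
(V(1) + W)² = (1 + 12)² = 13² = 169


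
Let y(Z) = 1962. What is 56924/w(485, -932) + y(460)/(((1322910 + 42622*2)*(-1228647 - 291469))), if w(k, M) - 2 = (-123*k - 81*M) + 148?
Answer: 60924545439257921/17110545783643884 ≈ 3.5606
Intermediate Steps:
w(k, M) = 150 - 123*k - 81*M (w(k, M) = 2 + ((-123*k - 81*M) + 148) = 2 + (148 - 123*k - 81*M) = 150 - 123*k - 81*M)
56924/w(485, -932) + y(460)/(((1322910 + 42622*2)*(-1228647 - 291469))) = 56924/(150 - 123*485 - 81*(-932)) + 1962/(((1322910 + 42622*2)*(-1228647 - 291469))) = 56924/(150 - 59655 + 75492) + 1962/(((1322910 + 85244)*(-1520116))) = 56924/15987 + 1962/((1408154*(-1520116))) = 56924*(1/15987) + 1962/(-2140557425864) = 56924/15987 + 1962*(-1/2140557425864) = 56924/15987 - 981/1070278712932 = 60924545439257921/17110545783643884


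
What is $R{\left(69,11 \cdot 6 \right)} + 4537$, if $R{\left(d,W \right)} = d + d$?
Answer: $4675$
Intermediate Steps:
$R{\left(d,W \right)} = 2 d$
$R{\left(69,11 \cdot 6 \right)} + 4537 = 2 \cdot 69 + 4537 = 138 + 4537 = 4675$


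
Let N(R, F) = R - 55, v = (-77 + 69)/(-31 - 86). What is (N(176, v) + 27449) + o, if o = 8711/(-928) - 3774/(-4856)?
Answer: 15525220927/563296 ≈ 27561.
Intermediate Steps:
v = 8/117 (v = -8/(-117) = -8*(-1/117) = 8/117 ≈ 0.068376)
N(R, F) = -55 + R
o = -4849793/563296 (o = 8711*(-1/928) - 3774*(-1/4856) = -8711/928 + 1887/2428 = -4849793/563296 ≈ -8.6097)
(N(176, v) + 27449) + o = ((-55 + 176) + 27449) - 4849793/563296 = (121 + 27449) - 4849793/563296 = 27570 - 4849793/563296 = 15525220927/563296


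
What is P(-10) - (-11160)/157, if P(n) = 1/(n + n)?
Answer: 223043/3140 ≈ 71.033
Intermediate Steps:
P(n) = 1/(2*n)
P(-10) - (-11160)/157 = (½)/(-10) - (-11160)/157 = (½)*(-⅒) - (-11160)/157 = -1/20 - 72*(-155/157) = -1/20 + 11160/157 = 223043/3140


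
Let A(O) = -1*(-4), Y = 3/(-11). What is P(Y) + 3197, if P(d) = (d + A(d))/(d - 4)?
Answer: 150218/47 ≈ 3196.1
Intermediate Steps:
Y = -3/11 (Y = 3*(-1/11) = -3/11 ≈ -0.27273)
A(O) = 4
P(d) = (4 + d)/(-4 + d) (P(d) = (d + 4)/(d - 4) = (4 + d)/(-4 + d))
P(Y) + 3197 = (4 - 3/11)/(-4 - 3/11) + 3197 = (41/11)/(-47/11) + 3197 = -11/47*41/11 + 3197 = -41/47 + 3197 = 150218/47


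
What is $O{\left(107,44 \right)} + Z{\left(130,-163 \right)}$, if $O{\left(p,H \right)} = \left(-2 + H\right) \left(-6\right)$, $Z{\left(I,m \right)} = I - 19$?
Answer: $-141$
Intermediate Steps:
$Z{\left(I,m \right)} = -19 + I$
$O{\left(p,H \right)} = 12 - 6 H$
$O{\left(107,44 \right)} + Z{\left(130,-163 \right)} = \left(12 - 264\right) + \left(-19 + 130\right) = \left(12 - 264\right) + 111 = -252 + 111 = -141$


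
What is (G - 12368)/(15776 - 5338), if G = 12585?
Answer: 217/10438 ≈ 0.020789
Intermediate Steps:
(G - 12368)/(15776 - 5338) = (12585 - 12368)/(15776 - 5338) = 217/10438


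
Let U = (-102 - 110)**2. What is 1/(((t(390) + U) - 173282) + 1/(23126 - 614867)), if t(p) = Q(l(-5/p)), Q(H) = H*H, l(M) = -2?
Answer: -591741/75940489495 ≈ -7.7922e-6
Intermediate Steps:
U = 44944 (U = (-212)**2 = 44944)
Q(H) = H**2
t(p) = 4 (t(p) = (-2)**2 = 4)
1/(((t(390) + U) - 173282) + 1/(23126 - 614867)) = 1/(((4 + 44944) - 173282) + 1/(23126 - 614867)) = 1/((44948 - 173282) + 1/(-591741)) = 1/(-128334 - 1/591741) = 1/(-75940489495/591741) = -591741/75940489495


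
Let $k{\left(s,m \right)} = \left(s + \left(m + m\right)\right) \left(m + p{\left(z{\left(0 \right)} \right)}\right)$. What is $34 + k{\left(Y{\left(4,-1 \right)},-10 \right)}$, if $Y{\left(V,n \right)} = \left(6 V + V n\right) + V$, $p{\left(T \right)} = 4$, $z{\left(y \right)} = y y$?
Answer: $10$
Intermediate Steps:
$z{\left(y \right)} = y^{2}$
$Y{\left(V,n \right)} = 7 V + V n$
$k{\left(s,m \right)} = \left(4 + m\right) \left(s + 2 m\right)$ ($k{\left(s,m \right)} = \left(s + \left(m + m\right)\right) \left(m + 4\right) = \left(s + 2 m\right) \left(4 + m\right) = \left(4 + m\right) \left(s + 2 m\right)$)
$34 + k{\left(Y{\left(4,-1 \right)},-10 \right)} = 34 + \left(2 \left(-10\right)^{2} + 4 \cdot 4 \left(7 - 1\right) + 8 \left(-10\right) - 10 \cdot 4 \left(7 - 1\right)\right) = 34 + \left(2 \cdot 100 + 4 \cdot 4 \cdot 6 - 80 - 10 \cdot 4 \cdot 6\right) = 34 + \left(200 + 4 \cdot 24 - 80 - 240\right) = 34 + \left(200 + 96 - 80 - 240\right) = 34 - 24 = 10$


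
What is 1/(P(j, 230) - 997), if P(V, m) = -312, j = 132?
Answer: -1/1309 ≈ -0.00076394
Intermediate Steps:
1/(P(j, 230) - 997) = 1/(-312 - 997) = 1/(-1309) = -1/1309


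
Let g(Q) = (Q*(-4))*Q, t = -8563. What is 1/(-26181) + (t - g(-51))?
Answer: 48199220/26181 ≈ 1841.0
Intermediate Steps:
g(Q) = -4*Q² (g(Q) = (-4*Q)*Q = -4*Q²)
1/(-26181) + (t - g(-51)) = 1/(-26181) + (-8563 - (-4)*(-51)²) = -1/26181 + (-8563 - (-4)*2601) = -1/26181 + (-8563 - 1*(-10404)) = -1/26181 + (-8563 + 10404) = -1/26181 + 1841 = 48199220/26181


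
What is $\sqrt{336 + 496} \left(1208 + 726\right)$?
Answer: $15472 \sqrt{13} \approx 55785.0$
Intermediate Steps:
$\sqrt{336 + 496} \left(1208 + 726\right) = \sqrt{832} \cdot 1934 = 8 \sqrt{13} \cdot 1934 = 15472 \sqrt{13}$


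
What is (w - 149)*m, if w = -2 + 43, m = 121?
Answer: -13068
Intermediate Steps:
w = 41
(w - 149)*m = (41 - 149)*121 = -108*121 = -13068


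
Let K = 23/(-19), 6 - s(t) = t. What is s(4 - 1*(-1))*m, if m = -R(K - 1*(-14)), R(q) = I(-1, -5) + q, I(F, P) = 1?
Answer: -262/19 ≈ -13.789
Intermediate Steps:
s(t) = 6 - t
K = -23/19 (K = 23*(-1/19) = -23/19 ≈ -1.2105)
R(q) = 1 + q
m = -262/19 (m = -(1 + (-23/19 - 1*(-14))) = -(1 + (-23/19 + 14)) = -(1 + 243/19) = -1*262/19 = -262/19 ≈ -13.789)
s(4 - 1*(-1))*m = (6 - (4 - 1*(-1)))*(-262/19) = (6 - (4 + 1))*(-262/19) = (6 - 1*5)*(-262/19) = (6 - 5)*(-262/19) = 1*(-262/19) = -262/19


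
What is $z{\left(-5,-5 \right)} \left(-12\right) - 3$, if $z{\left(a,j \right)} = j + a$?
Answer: $117$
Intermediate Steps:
$z{\left(a,j \right)} = a + j$
$z{\left(-5,-5 \right)} \left(-12\right) - 3 = \left(-5 - 5\right) \left(-12\right) - 3 = \left(-10\right) \left(-12\right) - 3 = 120 - 3 = 117$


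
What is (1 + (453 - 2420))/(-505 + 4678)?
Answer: -1966/4173 ≈ -0.47112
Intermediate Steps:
(1 + (453 - 2420))/(-505 + 4678) = (1 - 1967)/4173 = -1966*1/4173 = -1966/4173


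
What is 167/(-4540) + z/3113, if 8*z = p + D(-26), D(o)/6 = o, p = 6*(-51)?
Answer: -17774/321205 ≈ -0.055335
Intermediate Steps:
p = -306
D(o) = 6*o
z = -231/4 (z = (-306 + 6*(-26))/8 = (-306 - 156)/8 = (1/8)*(-462) = -231/4 ≈ -57.750)
167/(-4540) + z/3113 = 167/(-4540) - 231/4/3113 = 167*(-1/4540) - 231/4*1/3113 = -167/4540 - 21/1132 = -17774/321205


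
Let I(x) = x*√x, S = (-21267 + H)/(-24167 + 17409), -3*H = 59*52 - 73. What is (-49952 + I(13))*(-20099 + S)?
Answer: 10175730162080/10137 - 2648232145*√13/10137 ≈ 1.0029e+9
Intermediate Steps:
H = -2995/3 (H = -(59*52 - 73)/3 = -(3068 - 73)/3 = -⅓*2995 = -2995/3 ≈ -998.33)
S = 33398/10137 (S = (-21267 - 2995/3)/(-24167 + 17409) = -66796/3/(-6758) = -66796/3*(-1/6758) = 33398/10137 ≈ 3.2947)
I(x) = x^(3/2)
(-49952 + I(13))*(-20099 + S) = (-49952 + 13^(3/2))*(-20099 + 33398/10137) = (-49952 + 13*√13)*(-203710165/10137) = 10175730162080/10137 - 2648232145*√13/10137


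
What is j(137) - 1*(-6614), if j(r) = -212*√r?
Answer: 6614 - 212*√137 ≈ 4132.6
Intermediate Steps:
j(137) - 1*(-6614) = -212*√137 - 1*(-6614) = -212*√137 + 6614 = 6614 - 212*√137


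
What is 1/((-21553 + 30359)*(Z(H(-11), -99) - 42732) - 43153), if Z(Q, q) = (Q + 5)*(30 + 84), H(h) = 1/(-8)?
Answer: -2/742894421 ≈ -2.6922e-9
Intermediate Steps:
H(h) = -⅛
Z(Q, q) = 570 + 114*Q (Z(Q, q) = (5 + Q)*114 = 570 + 114*Q)
1/((-21553 + 30359)*(Z(H(-11), -99) - 42732) - 43153) = 1/((-21553 + 30359)*((570 + 114*(-⅛)) - 42732) - 43153) = 1/(8806*((570 - 57/4) - 42732) - 43153) = 1/(8806*(2223/4 - 42732) - 43153) = 1/(8806*(-168705/4) - 43153) = 1/(-742808115/2 - 43153) = 1/(-742894421/2) = -2/742894421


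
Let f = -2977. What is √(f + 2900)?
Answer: I*√77 ≈ 8.775*I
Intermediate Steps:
√(f + 2900) = √(-2977 + 2900) = √(-77) = I*√77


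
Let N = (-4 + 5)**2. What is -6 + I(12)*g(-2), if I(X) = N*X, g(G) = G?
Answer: -30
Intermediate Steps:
N = 1 (N = 1**2 = 1)
I(X) = X (I(X) = 1*X = X)
-6 + I(12)*g(-2) = -6 + 12*(-2) = -6 - 24 = -30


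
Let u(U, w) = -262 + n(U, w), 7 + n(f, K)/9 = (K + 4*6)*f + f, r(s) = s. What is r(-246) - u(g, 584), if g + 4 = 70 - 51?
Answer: -82136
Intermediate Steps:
n(f, K) = -63 + 9*f + 9*f*(24 + K) (n(f, K) = -63 + 9*((K + 4*6)*f + f) = -63 + 9*((K + 24)*f + f) = -63 + 9*((24 + K)*f + f) = -63 + 9*(f*(24 + K) + f) = -63 + 9*(f + f*(24 + K)) = -63 + (9*f + 9*f*(24 + K)) = -63 + 9*f + 9*f*(24 + K))
g = 15 (g = -4 + (70 - 51) = -4 + 19 = 15)
u(U, w) = -325 + 225*U + 9*U*w (u(U, w) = -262 + (-63 + 225*U + 9*w*U) = -262 + (-63 + 225*U + 9*U*w) = -325 + 225*U + 9*U*w)
r(-246) - u(g, 584) = -246 - (-325 + 225*15 + 9*15*584) = -246 - (-325 + 3375 + 78840) = -246 - 1*81890 = -246 - 81890 = -82136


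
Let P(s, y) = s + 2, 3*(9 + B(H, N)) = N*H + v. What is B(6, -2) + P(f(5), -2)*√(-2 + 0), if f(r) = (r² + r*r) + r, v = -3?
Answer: -14 + 57*I*√2 ≈ -14.0 + 80.61*I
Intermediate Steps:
f(r) = r + 2*r² (f(r) = (r² + r²) + r = 2*r² + r = r + 2*r²)
B(H, N) = -10 + H*N/3 (B(H, N) = -9 + (N*H - 3)/3 = -9 + (H*N - 3)/3 = -9 + (-3 + H*N)/3 = -9 + (-1 + H*N/3) = -10 + H*N/3)
P(s, y) = 2 + s
B(6, -2) + P(f(5), -2)*√(-2 + 0) = (-10 + (⅓)*6*(-2)) + (2 + 5*(1 + 2*5))*√(-2 + 0) = (-10 - 4) + (2 + 5*(1 + 10))*√(-2) = -14 + (2 + 5*11)*(I*√2) = -14 + (2 + 55)*(I*√2) = -14 + 57*(I*√2) = -14 + 57*I*√2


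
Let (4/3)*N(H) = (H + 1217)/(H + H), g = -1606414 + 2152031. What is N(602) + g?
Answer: 2627696929/4816 ≈ 5.4562e+5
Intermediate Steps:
g = 545617
N(H) = 3*(1217 + H)/(8*H) (N(H) = 3*((H + 1217)/(H + H))/4 = 3*((1217 + H)/((2*H)))/4 = 3*((1217 + H)*(1/(2*H)))/4 = 3*((1217 + H)/(2*H))/4 = 3*(1217 + H)/(8*H))
N(602) + g = (3/8)*(1217 + 602)/602 + 545617 = (3/8)*(1/602)*1819 + 545617 = 5457/4816 + 545617 = 2627696929/4816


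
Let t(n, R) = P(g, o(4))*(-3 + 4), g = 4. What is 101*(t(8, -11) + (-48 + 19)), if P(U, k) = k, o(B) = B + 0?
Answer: -2525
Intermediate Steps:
o(B) = B
t(n, R) = 4 (t(n, R) = 4*(-3 + 4) = 4*1 = 4)
101*(t(8, -11) + (-48 + 19)) = 101*(4 + (-48 + 19)) = 101*(4 - 29) = 101*(-25) = -2525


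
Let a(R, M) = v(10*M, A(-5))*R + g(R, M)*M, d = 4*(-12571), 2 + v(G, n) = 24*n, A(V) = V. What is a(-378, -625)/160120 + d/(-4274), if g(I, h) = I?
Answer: 2314576591/171088220 ≈ 13.529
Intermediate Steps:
v(G, n) = -2 + 24*n
d = -50284
a(R, M) = -122*R + M*R (a(R, M) = (-2 + 24*(-5))*R + R*M = (-2 - 120)*R + M*R = -122*R + M*R)
a(-378, -625)/160120 + d/(-4274) = -378*(-122 - 625)/160120 - 50284/(-4274) = -378*(-747)*(1/160120) - 50284*(-1/4274) = 282366*(1/160120) + 25142/2137 = 141183/80060 + 25142/2137 = 2314576591/171088220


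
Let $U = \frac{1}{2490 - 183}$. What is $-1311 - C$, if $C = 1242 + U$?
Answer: $- \frac{5889772}{2307} \approx -2553.0$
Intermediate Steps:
$U = \frac{1}{2307} \approx 0.00043346$
$C = \frac{2865295}{2307}$ ($C = 1242 + \frac{1}{2307} = \frac{2865295}{2307} \approx 1242.0$)
$-1311 - C = -1311 - \frac{2865295}{2307} = - \frac{5889772}{2307}$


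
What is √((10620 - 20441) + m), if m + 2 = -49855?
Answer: I*√59678 ≈ 244.29*I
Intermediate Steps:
m = -49857 (m = -2 - 49855 = -49857)
√((10620 - 20441) + m) = √((10620 - 20441) - 49857) = √(-9821 - 49857) = √(-59678) = I*√59678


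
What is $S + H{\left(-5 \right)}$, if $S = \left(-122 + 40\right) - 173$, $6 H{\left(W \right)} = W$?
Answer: $- \frac{1535}{6} \approx -255.83$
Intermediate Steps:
$H{\left(W \right)} = \frac{W}{6}$
$S = -255$ ($S = -82 - 173 = -255$)
$S + H{\left(-5 \right)} = -255 + \frac{1}{6} \left(-5\right) = -255 - \frac{5}{6} = - \frac{1535}{6}$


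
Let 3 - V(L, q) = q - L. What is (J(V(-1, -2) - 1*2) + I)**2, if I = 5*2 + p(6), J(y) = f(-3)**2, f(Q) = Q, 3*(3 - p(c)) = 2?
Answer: 4096/9 ≈ 455.11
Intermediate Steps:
p(c) = 7/3 (p(c) = 3 - 1/3*2 = 3 - 2/3 = 7/3)
V(L, q) = 3 + L - q (V(L, q) = 3 - (q - L) = 3 + (L - q) = 3 + L - q)
J(y) = 9 (J(y) = (-3)**2 = 9)
I = 37/3 (I = 5*2 + 7/3 = 10 + 7/3 = 37/3 ≈ 12.333)
(J(V(-1, -2) - 1*2) + I)**2 = (9 + 37/3)**2 = (64/3)**2 = 4096/9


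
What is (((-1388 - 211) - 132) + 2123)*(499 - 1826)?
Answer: -520184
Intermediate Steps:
(((-1388 - 211) - 132) + 2123)*(499 - 1826) = ((-1599 - 132) + 2123)*(-1327) = (-1731 + 2123)*(-1327) = 392*(-1327) = -520184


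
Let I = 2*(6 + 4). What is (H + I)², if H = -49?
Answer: 841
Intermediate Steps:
I = 20 (I = 2*10 = 20)
(H + I)² = (-49 + 20)² = (-29)² = 841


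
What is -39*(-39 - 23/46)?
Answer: 3081/2 ≈ 1540.5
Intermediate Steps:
-39*(-39 - 23/46) = -39*(-39 - 23*1/46) = -39*(-39 - ½) = -39*(-79/2) = 3081/2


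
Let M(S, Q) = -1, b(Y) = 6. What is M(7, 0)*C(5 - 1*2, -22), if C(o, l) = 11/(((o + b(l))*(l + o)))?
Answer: 11/171 ≈ 0.064327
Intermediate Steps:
C(o, l) = 11/((6 + o)*(l + o)) (C(o, l) = 11/(((o + 6)*(l + o))) = 11/(((6 + o)*(l + o))) = 11*(1/((6 + o)*(l + o))) = 11/((6 + o)*(l + o)))
M(7, 0)*C(5 - 1*2, -22) = -11/((5 - 1*2)**2 + 6*(-22) + 6*(5 - 1*2) - 22*(5 - 1*2)) = -11/((5 - 2)**2 - 132 + 6*(5 - 2) - 22*(5 - 2)) = -11/(3**2 - 132 + 6*3 - 22*3) = -11/(9 - 132 + 18 - 66) = -11/(-171) = -11*(-1)/171 = -1*(-11/171) = 11/171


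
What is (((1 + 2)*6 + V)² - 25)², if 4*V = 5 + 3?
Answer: 140625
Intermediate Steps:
V = 2 (V = (5 + 3)/4 = (¼)*8 = 2)
(((1 + 2)*6 + V)² - 25)² = (((1 + 2)*6 + 2)² - 25)² = ((3*6 + 2)² - 25)² = ((18 + 2)² - 25)² = (20² - 25)² = (400 - 25)² = 375² = 140625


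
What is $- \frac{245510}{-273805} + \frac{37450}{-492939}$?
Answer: $\frac{22153491328}{26993832579} \approx 0.82069$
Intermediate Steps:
$- \frac{245510}{-273805} + \frac{37450}{-492939} = \left(-245510\right) \left(- \frac{1}{273805}\right) + 37450 \left(- \frac{1}{492939}\right) = \frac{49102}{54761} - \frac{37450}{492939} = \frac{22153491328}{26993832579}$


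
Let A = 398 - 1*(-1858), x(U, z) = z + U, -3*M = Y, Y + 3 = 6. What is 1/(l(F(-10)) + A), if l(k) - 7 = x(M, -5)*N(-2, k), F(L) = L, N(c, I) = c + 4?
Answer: 1/2251 ≈ 0.00044425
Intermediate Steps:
Y = 3 (Y = -3 + 6 = 3)
M = -1 (M = -⅓*3 = -1)
N(c, I) = 4 + c
x(U, z) = U + z
A = 2256 (A = 398 + 1858 = 2256)
l(k) = -5 (l(k) = 7 + (-1 - 5)*(4 - 2) = 7 - 6*2 = 7 - 12 = -5)
1/(l(F(-10)) + A) = 1/(-5 + 2256) = 1/2251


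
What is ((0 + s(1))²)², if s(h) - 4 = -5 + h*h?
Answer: 0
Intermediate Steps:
s(h) = -1 + h² (s(h) = 4 + (-5 + h*h) = 4 + (-5 + h²) = -1 + h²)
((0 + s(1))²)² = ((0 + (-1 + 1²))²)² = ((0 + (-1 + 1))²)² = ((0 + 0)²)² = (0²)² = 0² = 0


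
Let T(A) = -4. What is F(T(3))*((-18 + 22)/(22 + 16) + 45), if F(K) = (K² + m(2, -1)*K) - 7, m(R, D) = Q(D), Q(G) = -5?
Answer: 24853/19 ≈ 1308.1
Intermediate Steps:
m(R, D) = -5
F(K) = -7 + K² - 5*K (F(K) = (K² - 5*K) - 7 = -7 + K² - 5*K)
F(T(3))*((-18 + 22)/(22 + 16) + 45) = (-7 + (-4)² - 5*(-4))*((-18 + 22)/(22 + 16) + 45) = (-7 + 16 + 20)*(4/38 + 45) = 29*(4*(1/38) + 45) = 29*(2/19 + 45) = 29*(857/19) = 24853/19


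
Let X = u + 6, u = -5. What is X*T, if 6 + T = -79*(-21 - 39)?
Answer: 4734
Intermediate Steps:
X = 1 (X = -5 + 6 = 1)
T = 4734 (T = -6 - 79*(-21 - 39) = -6 - 79*(-60) = -6 + 4740 = 4734)
X*T = 1*4734 = 4734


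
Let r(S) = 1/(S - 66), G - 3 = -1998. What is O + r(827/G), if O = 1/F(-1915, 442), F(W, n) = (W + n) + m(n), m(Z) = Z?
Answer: -2189342/136604407 ≈ -0.016027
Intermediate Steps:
G = -1995 (G = 3 - 1998 = -1995)
F(W, n) = W + 2*n (F(W, n) = (W + n) + n = W + 2*n)
O = -1/1031 (O = 1/(-1915 + 2*442) = 1/(-1915 + 884) = 1/(-1031) = -1/1031 ≈ -0.00096993)
r(S) = 1/(-66 + S)
O + r(827/G) = -1/1031 + 1/(-66 + 827/(-1995)) = -1/1031 + 1/(-66 + 827*(-1/1995)) = -1/1031 + 1/(-66 - 827/1995) = -1/1031 + 1/(-132497/1995) = -1/1031 - 1995/132497 = -2189342/136604407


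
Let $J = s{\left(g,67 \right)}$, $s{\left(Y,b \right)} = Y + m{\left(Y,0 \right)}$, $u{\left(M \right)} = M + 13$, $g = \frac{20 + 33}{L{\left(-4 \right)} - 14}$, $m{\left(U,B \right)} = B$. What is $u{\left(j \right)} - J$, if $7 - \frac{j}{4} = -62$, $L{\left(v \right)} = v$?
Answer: $\frac{5255}{18} \approx 291.94$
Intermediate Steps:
$j = 276$ ($j = 28 - -248 = 28 + 248 = 276$)
$g = - \frac{53}{18}$ ($g = \frac{20 + 33}{-4 - 14} = \frac{53}{-18} = 53 \left(- \frac{1}{18}\right) = - \frac{53}{18} \approx -2.9444$)
$u{\left(M \right)} = 13 + M$
$s{\left(Y,b \right)} = Y$ ($s{\left(Y,b \right)} = Y + 0 = Y$)
$J = - \frac{53}{18} \approx -2.9444$
$u{\left(j \right)} - J = \left(13 + 276\right) - - \frac{53}{18} = 289 + \frac{53}{18} = \frac{5255}{18}$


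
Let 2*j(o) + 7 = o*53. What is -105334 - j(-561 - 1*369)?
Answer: -161371/2 ≈ -80686.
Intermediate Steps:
j(o) = -7/2 + 53*o/2 (j(o) = -7/2 + (o*53)/2 = -7/2 + (53*o)/2 = -7/2 + 53*o/2)
-105334 - j(-561 - 1*369) = -105334 - (-7/2 + 53*(-561 - 1*369)/2) = -105334 - (-7/2 + 53*(-561 - 369)/2) = -105334 - (-7/2 + (53/2)*(-930)) = -105334 - (-7/2 - 24645) = -105334 - 1*(-49297/2) = -105334 + 49297/2 = -161371/2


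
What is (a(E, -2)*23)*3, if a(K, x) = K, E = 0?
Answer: 0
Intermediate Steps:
(a(E, -2)*23)*3 = (0*23)*3 = 0*3 = 0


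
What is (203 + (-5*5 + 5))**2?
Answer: 33489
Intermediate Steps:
(203 + (-5*5 + 5))**2 = (203 + (-25 + 5))**2 = (203 - 20)**2 = 183**2 = 33489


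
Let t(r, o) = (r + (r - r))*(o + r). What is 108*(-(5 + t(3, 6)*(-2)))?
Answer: 5292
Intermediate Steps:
t(r, o) = r*(o + r) (t(r, o) = (r + 0)*(o + r) = r*(o + r))
108*(-(5 + t(3, 6)*(-2))) = 108*(-(5 + (3*(6 + 3))*(-2))) = 108*(-(5 + (3*9)*(-2))) = 108*(-(5 + 27*(-2))) = 108*(-(5 - 54)) = 108*(-1*(-49)) = 108*49 = 5292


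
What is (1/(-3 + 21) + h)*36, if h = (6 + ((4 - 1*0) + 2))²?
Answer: 5186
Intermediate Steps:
h = 144 (h = (6 + ((4 + 0) + 2))² = (6 + (4 + 2))² = (6 + 6)² = 12² = 144)
(1/(-3 + 21) + h)*36 = (1/(-3 + 21) + 144)*36 = (1/18 + 144)*36 = (2593/18)*36 = 5186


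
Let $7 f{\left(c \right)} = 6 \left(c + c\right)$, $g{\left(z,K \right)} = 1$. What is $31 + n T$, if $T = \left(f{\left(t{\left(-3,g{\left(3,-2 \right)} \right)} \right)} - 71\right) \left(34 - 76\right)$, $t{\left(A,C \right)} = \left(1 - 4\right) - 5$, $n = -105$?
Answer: $-373559$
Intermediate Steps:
$t{\left(A,C \right)} = -8$ ($t{\left(A,C \right)} = -3 - 5 = -8$)
$f{\left(c \right)} = \frac{12 c}{7}$ ($f{\left(c \right)} = \frac{6 \left(c + c\right)}{7} = \frac{6 \cdot 2 c}{7} = \frac{12 c}{7}$)
$T = 3558$ ($T = \left(\frac{12}{7} \left(-8\right) - 71\right) \left(34 - 76\right) = \left(- \frac{96}{7} - 71\right) \left(-42\right) = \left(- \frac{593}{7}\right) \left(-42\right) = 3558$)
$31 + n T = 31 - 373590 = -373559$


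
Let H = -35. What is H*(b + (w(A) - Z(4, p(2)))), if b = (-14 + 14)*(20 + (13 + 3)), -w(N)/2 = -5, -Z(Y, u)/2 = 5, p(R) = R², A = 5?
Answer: -700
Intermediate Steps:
Z(Y, u) = -10 (Z(Y, u) = -2*5 = -10)
w(N) = 10 (w(N) = -2*(-5) = 10)
b = 0 (b = 0*(20 + 16) = 0*36 = 0)
H*(b + (w(A) - Z(4, p(2)))) = -35*(0 + (10 - 1*(-10))) = -35*(0 + (10 + 10)) = -35*(0 + 20) = -35*20 = -700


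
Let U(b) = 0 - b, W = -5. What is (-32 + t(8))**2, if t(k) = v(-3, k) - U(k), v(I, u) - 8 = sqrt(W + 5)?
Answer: 256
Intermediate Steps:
v(I, u) = 8 (v(I, u) = 8 + sqrt(-5 + 5) = 8 + sqrt(0) = 8 + 0 = 8)
U(b) = -b
t(k) = 8 + k (t(k) = 8 - (-1)*k = 8 + k)
(-32 + t(8))**2 = (-32 + (8 + 8))**2 = (-32 + 16)**2 = (-16)**2 = 256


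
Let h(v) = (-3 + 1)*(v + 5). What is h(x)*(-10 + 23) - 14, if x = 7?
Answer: -326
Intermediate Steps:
h(v) = -10 - 2*v (h(v) = -2*(5 + v) = -10 - 2*v)
h(x)*(-10 + 23) - 14 = (-10 - 2*7)*(-10 + 23) - 14 = (-10 - 14)*13 - 14 = -24*13 - 14 = -312 - 14 = -326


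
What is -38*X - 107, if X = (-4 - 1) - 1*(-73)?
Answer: -2691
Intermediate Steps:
X = 68 (X = -5 + 73 = 68)
-38*X - 107 = -38*68 - 107 = -2584 - 107 = -2691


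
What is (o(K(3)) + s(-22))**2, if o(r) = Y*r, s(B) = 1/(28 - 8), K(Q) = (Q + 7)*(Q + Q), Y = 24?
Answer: 829497601/400 ≈ 2.0737e+6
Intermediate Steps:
K(Q) = 2*Q*(7 + Q) (K(Q) = (7 + Q)*(2*Q) = 2*Q*(7 + Q))
s(B) = 1/20
o(r) = 24*r
(o(K(3)) + s(-22))**2 = (24*(2*3*(7 + 3)) + 1/20)**2 = (24*(2*3*10) + 1/20)**2 = (24*60 + 1/20)**2 = (1440 + 1/20)**2 = (28801/20)**2 = 829497601/400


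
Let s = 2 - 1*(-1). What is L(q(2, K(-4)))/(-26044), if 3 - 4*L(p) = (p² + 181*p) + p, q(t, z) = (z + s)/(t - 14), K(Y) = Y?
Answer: 1753/15001344 ≈ 0.00011686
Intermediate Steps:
s = 3 (s = 2 + 1 = 3)
q(t, z) = (3 + z)/(-14 + t) (q(t, z) = (z + 3)/(t - 14) = (3 + z)/(-14 + t))
L(p) = ¾ - 91*p/2 - p²/4 (L(p) = ¾ - ((p² + 181*p) + p)/4 = ¾ - (p² + 182*p)/4 = ¾ + (-91*p/2 - p²/4) = ¾ - 91*p/2 - p²/4)
L(q(2, K(-4)))/(-26044) = (¾ - 91*(3 - 4)/(2*(-14 + 2)) - (3 - 4)²/(-14 + 2)²/4)/(-26044) = (¾ - 91*(-1)/(2*(-12)) - (-1/(-12))²/4)*(-1/26044) = (¾ - (-91)*(-1)/24 - (-1/12*(-1))²/4)*(-1/26044) = (¾ - 91/2*1/12 - (1/12)²/4)*(-1/26044) = (¾ - 91/24 - ¼*1/144)*(-1/26044) = (¾ - 91/24 - 1/576)*(-1/26044) = -1753/576*(-1/26044) = 1753/15001344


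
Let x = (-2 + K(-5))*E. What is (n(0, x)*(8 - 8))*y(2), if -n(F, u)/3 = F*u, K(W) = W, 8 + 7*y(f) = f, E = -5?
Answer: 0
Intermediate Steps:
y(f) = -8/7 + f/7
x = 35 (x = (-2 - 5)*(-5) = -7*(-5) = 35)
n(F, u) = -3*F*u
(n(0, x)*(8 - 8))*y(2) = ((-3*0*35)*(8 - 8))*(-8/7 + (⅐)*2) = (0*0)*(-8/7 + 2/7) = 0*(-6/7) = 0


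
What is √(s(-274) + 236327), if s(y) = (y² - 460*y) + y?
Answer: √437169 ≈ 661.19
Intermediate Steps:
s(y) = y² - 459*y
√(s(-274) + 236327) = √(-274*(-459 - 274) + 236327) = √(-274*(-733) + 236327) = √(200842 + 236327) = √437169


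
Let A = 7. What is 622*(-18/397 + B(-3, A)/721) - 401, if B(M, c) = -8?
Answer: -124828825/286237 ≈ -436.10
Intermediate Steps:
622*(-18/397 + B(-3, A)/721) - 401 = 622*(-18/397 - 8/721) - 401 = 622*(-16154/286237) - 401 = -10047788/286237 - 401 = -124828825/286237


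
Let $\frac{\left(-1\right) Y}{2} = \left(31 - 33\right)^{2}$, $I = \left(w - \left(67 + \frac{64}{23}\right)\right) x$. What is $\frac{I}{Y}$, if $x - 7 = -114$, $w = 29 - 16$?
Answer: $- \frac{69871}{92} \approx -759.47$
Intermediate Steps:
$w = 13$ ($w = 29 - 16 = 13$)
$x = -107$ ($x = 7 - 114 = -107$)
$I = \frac{139742}{23}$ ($I = \left(13 - \left(67 + \frac{64}{23}\right)\right) \left(-107\right) = \left(13 - \frac{1605}{23}\right) \left(-107\right) = \left(- \frac{1306}{23}\right) \left(-107\right) = \frac{139742}{23} \approx 6075.7$)
$Y = -8$ ($Y = - 2 \left(31 - 33\right)^{2} = - 2 \left(-2\right)^{2} = \left(-2\right) 4 = -8$)
$\frac{I}{Y} = \frac{139742}{23 \left(-8\right)} = \frac{139742}{23} \left(- \frac{1}{8}\right) = - \frac{69871}{92}$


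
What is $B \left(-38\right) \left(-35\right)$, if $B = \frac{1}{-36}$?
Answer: $- \frac{665}{18} \approx -36.944$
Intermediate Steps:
$B = - \frac{1}{36} \approx -0.027778$
$B \left(-38\right) \left(-35\right) = \left(- \frac{1}{36}\right) \left(-38\right) \left(-35\right) = \frac{19}{18} \left(-35\right) = - \frac{665}{18}$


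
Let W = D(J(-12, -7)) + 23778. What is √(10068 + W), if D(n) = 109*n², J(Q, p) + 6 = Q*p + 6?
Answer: 5*√32118 ≈ 896.08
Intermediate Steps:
J(Q, p) = Q*p (J(Q, p) = -6 + (Q*p + 6) = -6 + (6 + Q*p) = Q*p)
W = 792882 (W = 109*(-12*(-7))² + 23778 = 109*84² + 23778 = 109*7056 + 23778 = 769104 + 23778 = 792882)
√(10068 + W) = √(10068 + 792882) = √802950 = 5*√32118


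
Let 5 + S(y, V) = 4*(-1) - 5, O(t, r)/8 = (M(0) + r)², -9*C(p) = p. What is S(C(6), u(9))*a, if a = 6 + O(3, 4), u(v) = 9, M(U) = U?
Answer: -1876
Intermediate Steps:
C(p) = -p/9
O(t, r) = 8*r² (O(t, r) = 8*(0 + r)² = 8*r²)
a = 134 (a = 6 + 8*4² = 6 + 8*16 = 6 + 128 = 134)
S(y, V) = -14 (S(y, V) = -5 + (4*(-1) - 5) = -5 + (-4 - 5) = -5 - 9 = -14)
S(C(6), u(9))*a = -14*134 = -1876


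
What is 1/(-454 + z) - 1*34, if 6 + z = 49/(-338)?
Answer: -5288324/155529 ≈ -34.002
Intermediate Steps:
z = -2077/338 (z = -6 + 49/(-338) = -6 + 49*(-1/338) = -6 - 49/338 = -2077/338 ≈ -6.1450)
1/(-454 + z) - 1*34 = 1/(-454 - 2077/338) - 1*34 = 1/(-155529/338) - 34 = -338/155529 - 34 = -5288324/155529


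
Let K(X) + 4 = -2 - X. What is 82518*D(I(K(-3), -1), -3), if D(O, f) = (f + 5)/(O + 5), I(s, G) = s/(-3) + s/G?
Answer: 55012/3 ≈ 18337.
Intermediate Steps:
K(X) = -6 - X (K(X) = -4 + (-2 - X) = -6 - X)
I(s, G) = -s/3 + s/G (I(s, G) = s*(-⅓) + s/G = -s/3 + s/G)
D(O, f) = (5 + f)/(5 + O)
82518*D(I(K(-3), -1), -3) = 82518*((5 - 3)/(5 + (-(-6 - 1*(-3))/3 + (-6 - 1*(-3))/(-1)))) = 82518*(2/(5 + (-(-6 + 3)/3 + (-6 + 3)*(-1)))) = 82518*(2/(5 + (-⅓*(-3) - 3*(-1)))) = 82518*(2/(5 + (1 + 3))) = 82518*(2/(5 + 4)) = 82518*(2/9) = 55012/3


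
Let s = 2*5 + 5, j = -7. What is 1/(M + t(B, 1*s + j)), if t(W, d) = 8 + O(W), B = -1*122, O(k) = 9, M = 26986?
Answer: 1/27003 ≈ 3.7033e-5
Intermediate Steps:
s = 15 (s = 10 + 5 = 15)
B = -122
t(W, d) = 17 (t(W, d) = 8 + 9 = 17)
1/(M + t(B, 1*s + j)) = 1/(26986 + 17) = 1/27003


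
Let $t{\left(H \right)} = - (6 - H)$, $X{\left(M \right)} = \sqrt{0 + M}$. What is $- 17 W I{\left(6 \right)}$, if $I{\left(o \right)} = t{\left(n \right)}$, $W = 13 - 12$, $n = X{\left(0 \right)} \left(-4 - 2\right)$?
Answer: $102$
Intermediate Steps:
$X{\left(M \right)} = \sqrt{M}$
$n = 0$ ($n = \sqrt{0} \left(-4 - 2\right) = 0 \left(-6\right) = 0$)
$W = 1$
$t{\left(H \right)} = -6 + H$
$I{\left(o \right)} = -6$ ($I{\left(o \right)} = -6 + 0 = -6$)
$- 17 W I{\left(6 \right)} = \left(-17\right) 1 \left(-6\right) = \left(-17\right) \left(-6\right) = 102$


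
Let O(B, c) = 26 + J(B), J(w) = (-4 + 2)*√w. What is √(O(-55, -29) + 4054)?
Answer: √(4080 - 2*I*√55) ≈ 63.875 - 0.1161*I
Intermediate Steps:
J(w) = -2*√w
O(B, c) = 26 - 2*√B
√(O(-55, -29) + 4054) = √((26 - 2*I*√55) + 4054) = √(4080 - 2*I*√55)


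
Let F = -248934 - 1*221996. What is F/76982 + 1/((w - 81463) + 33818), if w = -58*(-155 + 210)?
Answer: -11969901766/1956689985 ≈ -6.1174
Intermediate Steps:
w = -3190 (w = -58*55 = -3190)
F = -470930 (F = -248934 - 221996 = -470930)
F/76982 + 1/((w - 81463) + 33818) = -470930/76982 + 1/((-3190 - 81463) + 33818) = -470930*1/76982 + 1/(-84653 + 33818) = -235465/38491 + 1/(-50835) = -235465/38491 - 1/50835 = -11969901766/1956689985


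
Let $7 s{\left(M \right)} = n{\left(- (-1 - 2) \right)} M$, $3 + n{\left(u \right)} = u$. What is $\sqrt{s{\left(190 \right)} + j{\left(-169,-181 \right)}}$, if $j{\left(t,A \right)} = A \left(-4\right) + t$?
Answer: $\sqrt{555} \approx 23.558$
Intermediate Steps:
$n{\left(u \right)} = -3 + u$
$s{\left(M \right)} = 0$ ($s{\left(M \right)} = \frac{\left(-3 - \left(-1 - 2\right)\right) M}{7} = \frac{\left(-3 - -3\right) M}{7} = \frac{\left(-3 + 3\right) M}{7} = \frac{0 M}{7} = \frac{1}{7} \cdot 0 = 0$)
$j{\left(t,A \right)} = t - 4 A$ ($j{\left(t,A \right)} = - 4 A + t = t - 4 A$)
$\sqrt{s{\left(190 \right)} + j{\left(-169,-181 \right)}} = \sqrt{0 - -555} = \sqrt{0 + \left(-169 + 724\right)} = \sqrt{0 + 555} = \sqrt{555}$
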